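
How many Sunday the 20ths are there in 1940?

1

Check the 20th of each month of 1940: Jan 20: Sat, Feb 20: Tue, Mar 20: Wed, Apr 20: Sat, May 20: Mon, Jun 20: Thu, Jul 20: Sat, Aug 20: Tue, Sep 20: Fri, Oct 20: Sun, Nov 20: Wed, Dec 20: Fri.
Sunday occurs in October — 1 month.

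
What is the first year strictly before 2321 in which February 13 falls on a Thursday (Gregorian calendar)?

From one year to the next, a fixed date's weekday advances by 1, or by 2 when a Feb 29 lies between the two dates.
2321: February 13 is Sunday.
2320: Friday (−2)
2319: Thursday (−1)
February 13 falls on a Thursday in 2319.

2319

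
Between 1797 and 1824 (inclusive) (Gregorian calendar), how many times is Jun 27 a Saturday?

Track Jun 27's weekday year by year (advancing +1, or +2 across a Feb 29):
  1797: Tue  1798: Wed (+1)  1799: Thu (+1)  1800: Fri (+1)  1801: Sat (+1) ✓
  1802: Sun (+1)  1803: Mon (+1)  1804: Wed (+2)  1805: Thu (+1)  1806: Fri (+1)
  1807: Sat (+1) ✓  1808: Mon (+2)  1809: Tue (+1)  1810: Wed (+1)  1811: Thu (+1)
  1812: Sat (+2) ✓  1813: Sun (+1)  1814: Mon (+1)  1815: Tue (+1)  1816: Thu (+2)
  1817: Fri (+1)  1818: Sat (+1) ✓  1819: Sun (+1)  1820: Tue (+2)  1821: Wed (+1)
  1822: Thu (+1)  1823: Fri (+1)  1824: Sun (+2)
Saturday years: 1801, 1807, 1812, 1818 — 4 in total.

4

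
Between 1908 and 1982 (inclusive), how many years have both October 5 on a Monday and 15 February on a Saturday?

Check each year's weekday for October 5 and 15 February:
  1908: Mon/Sat ✓  1909: Tue/Mon  1910: Wed/Tue  1911: Thu/Wed  1912: Sat/Thu  1913: Sun/Sat  1914: Mon/Sun  1915: Tue/Mon  1916: Thu/Tue  1917: Fri/Thu  1918: Sat/Fri  1919: Sun/Sat  1920: Tue/Sun  1921: Wed/Tue  …(47 more)…  1969: Sun/Sat  1970: Mon/Sun  1971: Tue/Mon  1972: Thu/Tue  1973: Fri/Thu  1974: Sat/Fri  1975: Sun/Sat  1976: Tue/Sun  1977: Wed/Tue  1978: Thu/Wed  1979: Fri/Thu  1980: Sun/Fri  1981: Mon/Sun  1982: Tue/Mon
Both conditions hold in: 1908, 1936, 1964 — 3.

3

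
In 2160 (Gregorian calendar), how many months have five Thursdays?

A month of length L has five Thursdays iff its first Thursday is on day ≤ L−28 (so day 1–3 in a 31-day month, 1–2 in a 30-day month, day 1 in a leap February).
Checking each month of 2160: Jan starts Tue (31d) ✓; Feb starts Fri (29d); Mar starts Sat (31d); Apr starts Tue (30d); May starts Thu (31d) ✓; Jun starts Sun (30d); Jul starts Tue (31d) ✓; Aug starts Fri (31d); Sep starts Mon (30d); Oct starts Wed (31d) ✓; Nov starts Sat (30d); Dec starts Mon (31d).
Five-Thursday months: January, May, July, October → 4.

4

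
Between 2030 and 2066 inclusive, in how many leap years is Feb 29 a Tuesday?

1

Leap years in 2030–2066: 9 of them.
Feb 29 weekday advances by 5 (mod 7) from one leap year to the next four years later (or differs when a century non-leap intervenes).
Leap-day weekdays: 2032:Sun 2036:Fri 2040:Wed 2044:Mon 2048:Sat 2052:Thu 2056:Tue✓ 2060:Sun 2064:Fri
Tuesday: 2056 → 1.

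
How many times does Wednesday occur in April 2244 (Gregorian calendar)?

April 2244 has 30 days and begins on Monday.
The first Wednesday is April 3.
Wednesdays fall on 3, 10, 17, 24 — that's 4.

4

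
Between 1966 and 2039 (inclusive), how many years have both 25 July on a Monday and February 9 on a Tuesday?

Check each year's weekday for 25 July and February 9:
  1966: Mon/Wed  1967: Tue/Thu  1968: Thu/Fri  1969: Fri/Sun  1970: Sat/Mon  1971: Sun/Tue  1972: Tue/Wed  1973: Wed/Fri  1974: Thu/Sat  1975: Fri/Sun  1976: Sun/Mon  1977: Mon/Wed  1978: Tue/Thu  1979: Wed/Fri  …(46 more)…  2026: Sat/Mon  2027: Sun/Tue  2028: Tue/Wed  2029: Wed/Fri  2030: Thu/Sat  2031: Fri/Sun  2032: Sun/Mon  2033: Mon/Wed  2034: Tue/Thu  2035: Wed/Fri  2036: Fri/Sat  2037: Sat/Mon  2038: Sun/Tue  2039: Mon/Wed
Both conditions hold in: 1988, 2016 — 2.

2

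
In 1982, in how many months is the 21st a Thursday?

2

Check the 21st of each month of 1982: Jan 21: Thu, Feb 21: Sun, Mar 21: Sun, Apr 21: Wed, May 21: Fri, Jun 21: Mon, Jul 21: Wed, Aug 21: Sat, Sep 21: Tue, Oct 21: Thu, Nov 21: Sun, Dec 21: Tue.
Thursday occurs in January, October — 2 months.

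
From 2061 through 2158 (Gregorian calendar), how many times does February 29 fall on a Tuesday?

3

Leap years in 2061–2158: 23 of them.
Feb 29 weekday advances by 5 (mod 7) from one leap year to the next four years later (or differs when a century non-leap intervenes).
Leap-day weekdays: 2064:Fri 2068:Wed 2072:Mon 2076:Sat 2080:Thu 2084:Tue✓ 2088:Sun 2092:Fri 2096:Wed 2104:Fri 2108:Wed 2112:Mon 2116:Sat 2120:Thu 2124:Tue✓ 2128:Sun 2132:Fri 2136:Wed 2140:Mon 2144:Sat 2148:Thu 2152:Tue✓ 2156:Sun
Tuesday: 2084, 2124, 2152 → 3.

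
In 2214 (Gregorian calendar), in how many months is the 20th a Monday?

1

Check the 20th of each month of 2214: Jan 20: Thu, Feb 20: Sun, Mar 20: Sun, Apr 20: Wed, May 20: Fri, Jun 20: Mon, Jul 20: Wed, Aug 20: Sat, Sep 20: Tue, Oct 20: Thu, Nov 20: Sun, Dec 20: Tue.
Monday occurs in June — 1 month.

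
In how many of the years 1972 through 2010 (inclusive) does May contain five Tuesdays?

17

May has 31 days; it has five Tuesdays when Tuesday falls among the first (month-length − 28) days — i.e. when May 1 is one of Tuesday/Monday/Sunday.
May 1 by year: 1972:Mon✓ 1973:Tue✓ 1974:Wed 1975:Thu 1976:Sat 1977:Sun✓ 1978:Mon✓ 1979:Tue✓ 1980:Thu 1981:Fri 1982:Sat 1983:Sun✓ 1984:Tue✓ 1985:Wed 1986:Thu …(9 more)… 1996:Wed 1997:Thu 1998:Fri 1999:Sat 2000:Mon✓ 2001:Tue✓ 2002:Wed 2003:Thu 2004:Sat 2005:Sun✓ 2006:Mon✓ 2007:Tue✓ 2008:Thu 2009:Fri 2010:Sat
Years with five Tuesdays: 1972, 1973, 1977, 1978, 1979, 1983, 1984, 1988, 1989, 1990, 1994, 1995, 2000, 2001, 2005, 2006, 2007 → 17.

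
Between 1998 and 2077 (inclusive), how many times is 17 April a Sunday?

11

Track 17 April's weekday year by year (advancing +1, or +2 across a Feb 29):
  1998: Fri  1999: Sat (+1)  2000: Mon (+2)  2001: Tue (+1)  2002: Wed (+1)
  2003: Thu (+1)  2004: Sat (+2)  2005: Sun (+1) ✓  2006: Mon (+1)  2007: Tue (+1)
  2008: Thu (+2)  2009: Fri (+1)  2010: Sat (+1)  2011: Sun (+1) ✓  … (52 more years) …
  2064: Thu (+2)  2065: Fri (+1)  2066: Sat (+1)  2067: Sun (+1) ✓  2068: Tue (+2)
  2069: Wed (+1)  2070: Thu (+1)  2071: Fri (+1)  2072: Sun (+2) ✓  2073: Mon (+1)
  2074: Tue (+1)  2075: Wed (+1)  2076: Fri (+2)  2077: Sat (+1)
Sunday years: 2005, 2011, 2016, 2022, 2033, 2039, 2044, 2050, 2061, 2067, 2072 — 11 in total.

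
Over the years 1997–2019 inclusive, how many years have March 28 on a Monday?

3

Track March 28's weekday year by year (advancing +1, or +2 across a Feb 29):
  1997: Fri  1998: Sat (+1)  1999: Sun (+1)  2000: Tue (+2)  2001: Wed (+1)
  2002: Thu (+1)  2003: Fri (+1)  2004: Sun (+2)  2005: Mon (+1) ✓  2006: Tue (+1)
  2007: Wed (+1)  2008: Fri (+2)  2009: Sat (+1)  2010: Sun (+1)  2011: Mon (+1) ✓
  2012: Wed (+2)  2013: Thu (+1)  2014: Fri (+1)  2015: Sat (+1)  2016: Mon (+2) ✓
  2017: Tue (+1)  2018: Wed (+1)  2019: Thu (+1)
Monday years: 2005, 2011, 2016 — 3 in total.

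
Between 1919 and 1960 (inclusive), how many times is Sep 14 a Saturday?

Track Sep 14's weekday year by year (advancing +1, or +2 across a Feb 29):
  1919: Sun  1920: Tue (+2)  1921: Wed (+1)  1922: Thu (+1)  1923: Fri (+1)
  1924: Sun (+2)  1925: Mon (+1)  1926: Tue (+1)  1927: Wed (+1)  1928: Fri (+2)
  1929: Sat (+1) ✓  1930: Sun (+1)  1931: Mon (+1)  1932: Wed (+2)  … (14 more years) …
  1947: Sun (+1)  1948: Tue (+2)  1949: Wed (+1)  1950: Thu (+1)  1951: Fri (+1)
  1952: Sun (+2)  1953: Mon (+1)  1954: Tue (+1)  1955: Wed (+1)  1956: Fri (+2)
  1957: Sat (+1) ✓  1958: Sun (+1)  1959: Mon (+1)  1960: Wed (+2)
Saturday years: 1929, 1935, 1940, 1946, 1957 — 5 in total.

5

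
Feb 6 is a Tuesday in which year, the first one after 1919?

From one year to the next, a fixed date's weekday advances by 1, or by 2 when a Feb 29 lies between the two dates.
1919: February 6 is Thursday.
1920: Friday (+1)
1921: Sunday (+2)
1922: Monday (+1)
1923: Tuesday (+1)
Feb 6 falls on a Tuesday in 1923.

1923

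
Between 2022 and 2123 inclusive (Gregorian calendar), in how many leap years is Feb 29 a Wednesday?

Leap years in 2022–2123: 24 of them.
Feb 29 weekday advances by 5 (mod 7) from one leap year to the next four years later (or differs when a century non-leap intervenes).
Leap-day weekdays: 2024:Thu 2028:Tue 2032:Sun 2036:Fri 2040:Wed✓ 2044:Mon 2048:Sat 2052:Thu 2056:Tue 2060:Sun 2064:Fri 2068:Wed✓ 2072:Mon 2076:Sat 2080:Thu 2084:Tue 2088:Sun 2092:Fri 2096:Wed✓ 2104:Fri 2108:Wed✓ 2112:Mon 2116:Sat 2120:Thu
Wednesday: 2040, 2068, 2096, 2108 → 4.

4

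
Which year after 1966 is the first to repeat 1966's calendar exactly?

Two years share a calendar iff Jan 1 falls on the same weekday and both are leap or both are common. 1966: Jan 1 is Saturday, common year.
1967: Jan 1 Sunday, common
1968: Jan 1 Monday, leap
1969: Jan 1 Wednesday, common
1970: Jan 1 Thursday, common
1971: Jan 1 Friday, common
1972: Jan 1 Saturday, leap
1973: Jan 1 Monday, common
1974: Jan 1 Tuesday, common
1975: Jan 1 Wednesday, common
1976: Jan 1 Thursday, leap
1977: Jan 1 Saturday, common
1977 matches on both conditions.

1977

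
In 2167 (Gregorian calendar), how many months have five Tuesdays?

4

A month of length L has five Tuesdays iff its first Tuesday is on day ≤ L−28 (so day 1–3 in a 31-day month, 1–2 in a 30-day month, day 1 in a leap February).
Checking each month of 2167: Jan starts Thu (31d); Feb starts Sun (28d); Mar starts Sun (31d) ✓; Apr starts Wed (30d); May starts Fri (31d); Jun starts Mon (30d) ✓; Jul starts Wed (31d); Aug starts Sat (31d); Sep starts Tue (30d) ✓; Oct starts Thu (31d); Nov starts Sun (30d); Dec starts Tue (31d) ✓.
Five-Tuesday months: March, June, September, December → 4.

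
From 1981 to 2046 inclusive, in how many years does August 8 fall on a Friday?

Track August 8's weekday year by year (advancing +1, or +2 across a Feb 29):
  1981: Sat  1982: Sun (+1)  1983: Mon (+1)  1984: Wed (+2)  1985: Thu (+1)
  1986: Fri (+1) ✓  1987: Sat (+1)  1988: Mon (+2)  1989: Tue (+1)  1990: Wed (+1)
  1991: Thu (+1)  1992: Sat (+2)  1993: Sun (+1)  1994: Mon (+1)  … (38 more years) …
  2033: Mon (+1)  2034: Tue (+1)  2035: Wed (+1)  2036: Fri (+2) ✓  2037: Sat (+1)
  2038: Sun (+1)  2039: Mon (+1)  2040: Wed (+2)  2041: Thu (+1)  2042: Fri (+1) ✓
  2043: Sat (+1)  2044: Mon (+2)  2045: Tue (+1)  2046: Wed (+1)
Friday years: 1986, 1997, 2003, 2008, 2014, 2025, 2031, 2036, 2042 — 9 in total.

9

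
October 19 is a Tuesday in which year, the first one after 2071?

2077

From one year to the next, a fixed date's weekday advances by 1, or by 2 when a Feb 29 lies between the two dates.
2071: October 19 is Monday.
2072: Wednesday (+2)
2073: Thursday (+1)
2074: Friday (+1)
2075: Saturday (+1)
2076: Monday (+2)
2077: Tuesday (+1)
October 19 falls on a Tuesday in 2077.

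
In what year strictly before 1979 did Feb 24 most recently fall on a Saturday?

1973

From one year to the next, a fixed date's weekday advances by 1, or by 2 when a Feb 29 lies between the two dates.
1979: February 24 is Saturday.
1978: Friday (−1)
1977: Thursday (−1)
1976: Tuesday (−2)
1975: Monday (−1)
1974: Sunday (−1)
1973: Saturday (−1)
Feb 24 falls on a Saturday in 1973.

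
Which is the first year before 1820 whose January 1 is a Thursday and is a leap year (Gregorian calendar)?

1784

Jan 1 advances by 2 weekdays after a leap year and by 1 after a common year.
1820: Jan 1 is Saturday (leap).
1819: Friday
1818: Thursday
1817: Wednesday
1816: Monday (leap)
1815: Sunday
1814: Saturday
1813: Friday
1812: Wednesday (leap)
1811: Tuesday
1810: Monday
1809: Sunday
1808: Friday (leap)
1807: Thursday
1806: Wednesday
1805: Tuesday
1804: Sunday (leap)
1803: Saturday
1802: Friday
1801: Thursday
1800: Wednesday
1799: Tuesday
1798: Monday
1797: Sunday
1796: Friday (leap)
1795: Thursday
1794: Wednesday
1793: Tuesday
1792: Sunday (leap)
1791: Saturday
1790: Friday
1789: Thursday
1788: Tuesday (leap)
1787: Monday
1786: Sunday
1785: Saturday
1784: Thursday (leap)
1784 begins on a Thursday and is a leap year.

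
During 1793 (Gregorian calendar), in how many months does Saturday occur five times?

A month of length L has five Saturdays iff its first Saturday is on day ≤ L−28 (so day 1–3 in a 31-day month, 1–2 in a 30-day month, day 1 in a leap February).
Checking each month of 1793: Jan starts Tue (31d); Feb starts Fri (28d); Mar starts Fri (31d) ✓; Apr starts Mon (30d); May starts Wed (31d); Jun starts Sat (30d) ✓; Jul starts Mon (31d); Aug starts Thu (31d) ✓; Sep starts Sun (30d); Oct starts Tue (31d); Nov starts Fri (30d) ✓; Dec starts Sun (31d).
Five-Saturday months: March, June, August, November → 4.

4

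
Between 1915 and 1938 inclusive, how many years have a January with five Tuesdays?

10

January has 31 days; it has five Tuesdays when Tuesday falls among the first (month-length − 28) days — i.e. when January 1 is one of Tuesday/Monday/Sunday.
January 1 by year: 1915:Fri 1916:Sat 1917:Mon✓ 1918:Tue✓ 1919:Wed 1920:Thu 1921:Sat 1922:Sun✓ 1923:Mon✓ 1924:Tue✓ 1925:Thu 1926:Fri 1927:Sat 1928:Sun✓ 1929:Tue✓ 1930:Wed 1931:Thu 1932:Fri 1933:Sun✓ 1934:Mon✓ 1935:Tue✓ 1936:Wed 1937:Fri 1938:Sat
Years with five Tuesdays: 1917, 1918, 1922, 1923, 1924, 1928, 1929, 1933, 1934, 1935 → 10.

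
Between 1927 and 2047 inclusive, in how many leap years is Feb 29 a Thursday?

Leap years in 1927–2047: 30 of them.
Feb 29 weekday advances by 5 (mod 7) from one leap year to the next four years later (or differs when a century non-leap intervenes).
Leap-day weekdays: 1928:Wed 1932:Mon 1936:Sat 1940:Thu✓ 1944:Tue 1948:Sun 1952:Fri 1956:Wed 1960:Mon 1964:Sat 1968:Thu✓ 1972:Tue 1976:Sun …(4 more)… 1996:Thu✓ 2000:Tue 2004:Sun 2008:Fri 2012:Wed 2016:Mon 2020:Sat 2024:Thu✓ 2028:Tue 2032:Sun 2036:Fri 2040:Wed 2044:Mon
Thursday: 1940, 1968, 1996, 2024 → 4.

4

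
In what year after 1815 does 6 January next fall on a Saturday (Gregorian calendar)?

1816

From one year to the next, a fixed date's weekday advances by 1, or by 2 when a Feb 29 lies between the two dates.
1815: January 6 is Friday.
1816: Saturday (+1)
6 January falls on a Saturday in 1816.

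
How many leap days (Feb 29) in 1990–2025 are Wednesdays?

Leap years in 1990–2025: 9 of them.
Feb 29 weekday advances by 5 (mod 7) from one leap year to the next four years later (or differs when a century non-leap intervenes).
Leap-day weekdays: 1992:Sat 1996:Thu 2000:Tue 2004:Sun 2008:Fri 2012:Wed✓ 2016:Mon 2020:Sat 2024:Thu
Wednesday: 2012 → 1.

1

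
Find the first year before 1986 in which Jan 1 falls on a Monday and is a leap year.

Jan 1 advances by 2 weekdays after a leap year and by 1 after a common year.
1986: Jan 1 is Wednesday.
1985: Tuesday
1984: Sunday (leap)
1983: Saturday
1982: Friday
1981: Thursday
1980: Tuesday (leap)
1979: Monday
1978: Sunday
1977: Saturday
1976: Thursday (leap)
1975: Wednesday
1974: Tuesday
1973: Monday
1972: Saturday (leap)
1971: Friday
1970: Thursday
1969: Wednesday
1968: Monday (leap)
1968 begins on a Monday and is a leap year.

1968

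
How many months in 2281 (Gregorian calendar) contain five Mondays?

A month of length L has five Mondays iff its first Monday is on day ≤ L−28 (so day 1–3 in a 31-day month, 1–2 in a 30-day month, day 1 in a leap February).
Checking each month of 2281: Jan starts Sat (31d) ✓; Feb starts Tue (28d); Mar starts Tue (31d); Apr starts Fri (30d); May starts Sun (31d) ✓; Jun starts Wed (30d); Jul starts Fri (31d); Aug starts Mon (31d) ✓; Sep starts Thu (30d); Oct starts Sat (31d) ✓; Nov starts Tue (30d); Dec starts Thu (31d).
Five-Monday months: January, May, August, October → 4.

4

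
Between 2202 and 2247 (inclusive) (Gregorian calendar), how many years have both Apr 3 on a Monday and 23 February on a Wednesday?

1

Check each year's weekday for Apr 3 and 23 February:
  2202: Sat/Tue  2203: Sun/Wed  2204: Tue/Thu  2205: Wed/Sat  2206: Thu/Sun  2207: Fri/Mon  2208: Sun/Tue  2209: Mon/Thu  2210: Tue/Fri  2211: Wed/Sat  2212: Fri/Sun  2213: Sat/Tue  2214: Sun/Wed  2215: Mon/Thu  …(18 more)…  2234: Thu/Sun  2235: Fri/Mon  2236: Sun/Tue  2237: Mon/Thu  2238: Tue/Fri  2239: Wed/Sat  2240: Fri/Sun  2241: Sat/Tue  2242: Sun/Wed  2243: Mon/Thu  2244: Wed/Fri  2245: Thu/Sun  2246: Fri/Mon  2247: Sat/Tue
Both conditions hold in: 2220 — 1.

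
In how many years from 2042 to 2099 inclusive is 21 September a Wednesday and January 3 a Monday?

6

Check each year's weekday for 21 September and January 3:
  2042: Sun/Fri  2043: Mon/Sat  2044: Wed/Sun  2045: Thu/Tue  2046: Fri/Wed  2047: Sat/Thu  2048: Mon/Fri  2049: Tue/Sun  2050: Wed/Mon ✓  2051: Thu/Tue  2052: Sat/Wed  2053: Sun/Fri  2054: Mon/Sat  2055: Tue/Sun  …(30 more)…  2086: Sat/Thu  2087: Sun/Fri  2088: Tue/Sat  2089: Wed/Mon ✓  2090: Thu/Tue  2091: Fri/Wed  2092: Sun/Thu  2093: Mon/Sat  2094: Tue/Sun  2095: Wed/Mon ✓  2096: Fri/Tue  2097: Sat/Thu  2098: Sun/Fri  2099: Mon/Sat
Both conditions hold in: 2050, 2061, 2067, 2078, 2089, 2095 — 6.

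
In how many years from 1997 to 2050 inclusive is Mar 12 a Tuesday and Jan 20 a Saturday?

1

Check each year's weekday for Mar 12 and Jan 20:
  1997: Wed/Mon  1998: Thu/Tue  1999: Fri/Wed  2000: Sun/Thu  2001: Mon/Sat  2002: Tue/Sun  2003: Wed/Mon  2004: Fri/Tue  2005: Sat/Thu  2006: Sun/Fri  2007: Mon/Sat  2008: Wed/Sun  2009: Thu/Tue  2010: Fri/Wed  …(26 more)…  2037: Thu/Tue  2038: Fri/Wed  2039: Sat/Thu  2040: Mon/Fri  2041: Tue/Sun  2042: Wed/Mon  2043: Thu/Tue  2044: Sat/Wed  2045: Sun/Fri  2046: Mon/Sat  2047: Tue/Sun  2048: Thu/Mon  2049: Fri/Wed  2050: Sat/Thu
Both conditions hold in: 2024 — 1.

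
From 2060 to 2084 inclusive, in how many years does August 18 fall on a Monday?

3

Track August 18's weekday year by year (advancing +1, or +2 across a Feb 29):
  2060: Wed  2061: Thu (+1)  2062: Fri (+1)  2063: Sat (+1)  2064: Mon (+2) ✓
  2065: Tue (+1)  2066: Wed (+1)  2067: Thu (+1)  2068: Sat (+2)  2069: Sun (+1)
  2070: Mon (+1) ✓  2071: Tue (+1)  2072: Thu (+2)  2073: Fri (+1)  2074: Sat (+1)
  2075: Sun (+1)  2076: Tue (+2)  2077: Wed (+1)  2078: Thu (+1)  2079: Fri (+1)
  2080: Sun (+2)  2081: Mon (+1) ✓  2082: Tue (+1)  2083: Wed (+1)  2084: Fri (+2)
Monday years: 2064, 2070, 2081 — 3 in total.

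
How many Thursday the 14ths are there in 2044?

3

Check the 14th of each month of 2044: Jan 14: Thu, Feb 14: Sun, Mar 14: Mon, Apr 14: Thu, May 14: Sat, Jun 14: Tue, Jul 14: Thu, Aug 14: Sun, Sep 14: Wed, Oct 14: Fri, Nov 14: Mon, Dec 14: Wed.
Thursday occurs in January, April, July — 3 months.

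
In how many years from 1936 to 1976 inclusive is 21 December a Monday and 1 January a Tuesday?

Check each year's weekday for 21 December and 1 January:
  1936: Mon/Wed  1937: Tue/Fri  1938: Wed/Sat  1939: Thu/Sun  1940: Sat/Mon  1941: Sun/Wed  1942: Mon/Thu  1943: Tue/Fri  1944: Thu/Sat  1945: Fri/Mon  1946: Sat/Tue  1947: Sun/Wed  1948: Tue/Thu  1949: Wed/Sat  …(13 more)…  1963: Sat/Tue  1964: Mon/Wed  1965: Tue/Fri  1966: Wed/Sat  1967: Thu/Sun  1968: Sat/Mon  1969: Sun/Wed  1970: Mon/Thu  1971: Tue/Fri  1972: Thu/Sat  1973: Fri/Mon  1974: Sat/Tue  1975: Sun/Wed  1976: Tue/Thu
Both conditions hold in: no year — 0.

0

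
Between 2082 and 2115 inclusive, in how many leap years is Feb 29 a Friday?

Leap years in 2082–2115: 7 of them.
Feb 29 weekday advances by 5 (mod 7) from one leap year to the next four years later (or differs when a century non-leap intervenes).
Leap-day weekdays: 2084:Tue 2088:Sun 2092:Fri✓ 2096:Wed 2104:Fri✓ 2108:Wed 2112:Mon
Friday: 2092, 2104 → 2.

2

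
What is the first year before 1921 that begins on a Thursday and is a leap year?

1920

Jan 1 advances by 2 weekdays after a leap year and by 1 after a common year.
1921: Jan 1 is Saturday.
1920: Thursday (leap)
1920 begins on a Thursday and is a leap year.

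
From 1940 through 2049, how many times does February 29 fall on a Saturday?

4

Leap years in 1940–2049: 28 of them.
Feb 29 weekday advances by 5 (mod 7) from one leap year to the next four years later (or differs when a century non-leap intervenes).
Leap-day weekdays: 1940:Thu 1944:Tue 1948:Sun 1952:Fri 1956:Wed 1960:Mon 1964:Sat✓ 1968:Thu 1972:Tue 1976:Sun 1980:Fri 1984:Wed 1988:Mon 1992:Sat✓ 1996:Thu 2000:Tue 2004:Sun 2008:Fri 2012:Wed 2016:Mon 2020:Sat✓ 2024:Thu 2028:Tue 2032:Sun 2036:Fri 2040:Wed 2044:Mon 2048:Sat✓
Saturday: 1964, 1992, 2020, 2048 → 4.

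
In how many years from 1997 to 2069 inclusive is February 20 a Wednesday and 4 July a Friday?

Check each year's weekday for February 20 and 4 July:
  1997: Thu/Fri  1998: Fri/Sat  1999: Sat/Sun  2000: Sun/Tue  2001: Tue/Wed  2002: Wed/Thu  2003: Thu/Fri  2004: Fri/Sun  2005: Sun/Mon  2006: Mon/Tue  2007: Tue/Wed  2008: Wed/Fri ✓  2009: Fri/Sat  2010: Sat/Sun  …(45 more)…  2056: Sun/Tue  2057: Tue/Wed  2058: Wed/Thu  2059: Thu/Fri  2060: Fri/Sun  2061: Sun/Mon  2062: Mon/Tue  2063: Tue/Wed  2064: Wed/Fri ✓  2065: Fri/Sat  2066: Sat/Sun  2067: Sun/Mon  2068: Mon/Wed  2069: Wed/Thu
Both conditions hold in: 2008, 2036, 2064 — 3.

3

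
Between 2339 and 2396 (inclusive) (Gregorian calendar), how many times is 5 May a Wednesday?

Track 5 May's weekday year by year (advancing +1, or +2 across a Feb 29):
  2339: Fri  2340: Sun (+2)  2341: Mon (+1)  2342: Tue (+1)  2343: Wed (+1) ✓
  2344: Fri (+2)  2345: Sat (+1)  2346: Sun (+1)  2347: Mon (+1)  2348: Wed (+2) ✓
  2349: Thu (+1)  2350: Fri (+1)  2351: Sat (+1)  2352: Mon (+2)  … (30 more years) …
  2383: Thu (+1)  2384: Sat (+2)  2385: Sun (+1)  2386: Mon (+1)  2387: Tue (+1)
  2388: Thu (+2)  2389: Fri (+1)  2390: Sat (+1)  2391: Sun (+1)  2392: Tue (+2)
  2393: Wed (+1) ✓  2394: Thu (+1)  2395: Fri (+1)  2396: Sun (+2)
Wednesday years: 2343, 2348, 2354, 2365, 2371, 2376, 2382, 2393 — 8 in total.

8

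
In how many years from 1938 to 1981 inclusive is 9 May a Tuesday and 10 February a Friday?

5

Check each year's weekday for 9 May and 10 February:
  1938: Mon/Thu  1939: Tue/Fri ✓  1940: Thu/Sat  1941: Fri/Mon  1942: Sat/Tue  1943: Sun/Wed  1944: Tue/Thu  1945: Wed/Sat  1946: Thu/Sun  1947: Fri/Mon  1948: Sun/Tue  1949: Mon/Thu  1950: Tue/Fri ✓  1951: Wed/Sat  …(16 more)…  1968: Thu/Sat  1969: Fri/Mon  1970: Sat/Tue  1971: Sun/Wed  1972: Tue/Thu  1973: Wed/Sat  1974: Thu/Sun  1975: Fri/Mon  1976: Sun/Tue  1977: Mon/Thu  1978: Tue/Fri ✓  1979: Wed/Sat  1980: Fri/Sun  1981: Sat/Tue
Both conditions hold in: 1939, 1950, 1961, 1967, 1978 — 5.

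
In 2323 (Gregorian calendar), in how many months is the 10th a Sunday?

1

Check the 10th of each month of 2323: Jan 10: Wed, Feb 10: Sat, Mar 10: Sat, Apr 10: Tue, May 10: Thu, Jun 10: Sun, Jul 10: Tue, Aug 10: Fri, Sep 10: Mon, Oct 10: Wed, Nov 10: Sat, Dec 10: Mon.
Sunday occurs in June — 1 month.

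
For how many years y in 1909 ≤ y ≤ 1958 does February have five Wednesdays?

February has 28 days (29 in leap years); it has five Wednesdays when Wednesday falls among the first (month-length − 28) days — i.e. when February 1 is Wednesday in a leap year (never in a common year).
February 1 by year: 1909:Mon 1910:Tue 1911:Wed 1912:Thu 1913:Sat 1914:Sun 1915:Mon 1916:Tue 1917:Thu 1918:Fri 1919:Sat 1920:Sun 1921:Tue 1922:Wed 1923:Thu …(20 more)… 1944:Tue 1945:Thu 1946:Fri 1947:Sat 1948:Sun 1949:Tue 1950:Wed 1951:Thu 1952:Fri 1953:Sun 1954:Mon 1955:Tue 1956:Wed✓ 1957:Fri 1958:Sat
Years with five Wednesdays: 1928, 1956 → 2.

2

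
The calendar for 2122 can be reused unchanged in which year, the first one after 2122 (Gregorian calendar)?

Two years share a calendar iff Jan 1 falls on the same weekday and both are leap or both are common. 2122: Jan 1 is Thursday, common year.
2123: Jan 1 Friday, common
2124: Jan 1 Saturday, leap
2125: Jan 1 Monday, common
2126: Jan 1 Tuesday, common
2127: Jan 1 Wednesday, common
2128: Jan 1 Thursday, leap
2129: Jan 1 Saturday, common
2130: Jan 1 Sunday, common
2131: Jan 1 Monday, common
2132: Jan 1 Tuesday, leap
2133: Jan 1 Thursday, common
2133 matches on both conditions.

2133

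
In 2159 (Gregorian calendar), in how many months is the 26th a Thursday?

Check the 26th of each month of 2159: Jan 26: Fri, Feb 26: Mon, Mar 26: Mon, Apr 26: Thu, May 26: Sat, Jun 26: Tue, Jul 26: Thu, Aug 26: Sun, Sep 26: Wed, Oct 26: Fri, Nov 26: Mon, Dec 26: Wed.
Thursday occurs in April, July — 2 months.

2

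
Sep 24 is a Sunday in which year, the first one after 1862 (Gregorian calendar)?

From one year to the next, a fixed date's weekday advances by 1, or by 2 when a Feb 29 lies between the two dates.
1862: September 24 is Wednesday.
1863: Thursday (+1)
1864: Saturday (+2)
1865: Sunday (+1)
Sep 24 falls on a Sunday in 1865.

1865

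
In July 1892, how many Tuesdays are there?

July 1892 has 31 days and begins on Friday.
The first Tuesday is July 5.
Tuesdays fall on 5, 12, 19, 26 — that's 4.

4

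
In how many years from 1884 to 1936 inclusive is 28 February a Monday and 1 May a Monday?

Check each year's weekday for 28 February and 1 May:
  1884: Thu/Thu  1885: Sat/Fri  1886: Sun/Sat  1887: Mon/Sun  1888: Tue/Tue  1889: Thu/Wed  1890: Fri/Thu  1891: Sat/Fri  1892: Sun/Sun  1893: Tue/Mon  1894: Wed/Tue  1895: Thu/Wed  1896: Fri/Fri  1897: Sun/Sat  …(25 more)…  1923: Wed/Tue  1924: Thu/Thu  1925: Sat/Fri  1926: Sun/Sat  1927: Mon/Sun  1928: Tue/Tue  1929: Thu/Wed  1930: Fri/Thu  1931: Sat/Fri  1932: Sun/Sun  1933: Tue/Mon  1934: Wed/Tue  1935: Thu/Wed  1936: Fri/Fri
Both conditions hold in: 1916 — 1.

1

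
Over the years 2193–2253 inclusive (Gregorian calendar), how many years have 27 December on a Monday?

Track 27 December's weekday year by year (advancing +1, or +2 across a Feb 29):
  2193: Fri  2194: Sat (+1)  2195: Sun (+1)  2196: Tue (+2)  2197: Wed (+1)
  2198: Thu (+1)  2199: Fri (+1)  2200: Sat (+1)  2201: Sun (+1)  2202: Mon (+1) ✓
  2203: Tue (+1)  2204: Thu (+2)  2205: Fri (+1)  2206: Sat (+1)  … (33 more years) …
  2240: Sun (+2)  2241: Mon (+1) ✓  2242: Tue (+1)  2243: Wed (+1)  2244: Fri (+2)
  2245: Sat (+1)  2246: Sun (+1)  2247: Mon (+1) ✓  2248: Wed (+2)  2249: Thu (+1)
  2250: Fri (+1)  2251: Sat (+1)  2252: Mon (+2) ✓  2253: Tue (+1)
Monday years: 2202, 2213, 2219, 2224, 2230, 2241, 2247, 2252 — 8 in total.

8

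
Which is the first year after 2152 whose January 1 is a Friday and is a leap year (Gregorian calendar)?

Jan 1 advances by 2 weekdays after a leap year and by 1 after a common year.
2152: Jan 1 is Saturday (leap).
2153: Monday
2154: Tuesday
2155: Wednesday
2156: Thursday (leap)
2157: Saturday
2158: Sunday
2159: Monday
2160: Tuesday (leap)
2161: Thursday
2162: Friday
2163: Saturday
2164: Sunday (leap)
2165: Tuesday
2166: Wednesday
2167: Thursday
2168: Friday (leap)
2168 begins on a Friday and is a leap year.

2168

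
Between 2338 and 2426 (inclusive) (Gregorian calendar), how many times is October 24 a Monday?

13

Track October 24's weekday year by year (advancing +1, or +2 across a Feb 29):
  2338: Mon ✓  2339: Tue (+1)  2340: Thu (+2)  2341: Fri (+1)  2342: Sat (+1)
  2343: Sun (+1)  2344: Tue (+2)  2345: Wed (+1)  2346: Thu (+1)  2347: Fri (+1)
  2348: Sun (+2)  2349: Mon (+1) ✓  2350: Tue (+1)  2351: Wed (+1)  … (61 more years) …
  2413: Thu (+1)  2414: Fri (+1)  2415: Sat (+1)  2416: Mon (+2) ✓  2417: Tue (+1)
  2418: Wed (+1)  2419: Thu (+1)  2420: Sat (+2)  2421: Sun (+1)  2422: Mon (+1) ✓
  2423: Tue (+1)  2424: Thu (+2)  2425: Fri (+1)  2426: Sat (+1)
Monday years: 2338, 2349, 2355, 2360, 2366, 2377, 2383, 2388, 2394, 2405, 2411, 2416, 2422 — 13 in total.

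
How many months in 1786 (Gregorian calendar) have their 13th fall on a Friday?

Check the 13th of each month of 1786: Jan 13: Fri, Feb 13: Mon, Mar 13: Mon, Apr 13: Thu, May 13: Sat, Jun 13: Tue, Jul 13: Thu, Aug 13: Sun, Sep 13: Wed, Oct 13: Fri, Nov 13: Mon, Dec 13: Wed.
Friday occurs in January, October — 2 months.

2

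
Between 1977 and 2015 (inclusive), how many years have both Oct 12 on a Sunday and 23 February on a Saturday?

2

Check each year's weekday for Oct 12 and 23 February:
  1977: Wed/Wed  1978: Thu/Thu  1979: Fri/Fri  1980: Sun/Sat ✓  1981: Mon/Mon  1982: Tue/Tue  1983: Wed/Wed  1984: Fri/Thu  1985: Sat/Sat  1986: Sun/Sun  1987: Mon/Mon  1988: Wed/Tue  1989: Thu/Thu  1990: Fri/Fri  …(11 more)…  2002: Sat/Sat  2003: Sun/Sun  2004: Tue/Mon  2005: Wed/Wed  2006: Thu/Thu  2007: Fri/Fri  2008: Sun/Sat ✓  2009: Mon/Mon  2010: Tue/Tue  2011: Wed/Wed  2012: Fri/Thu  2013: Sat/Sat  2014: Sun/Sun  2015: Mon/Mon
Both conditions hold in: 1980, 2008 — 2.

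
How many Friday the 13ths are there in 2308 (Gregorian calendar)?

Check the 13th of each month of 2308: Jan 13: Mon, Feb 13: Thu, Mar 13: Fri, Apr 13: Mon, May 13: Wed, Jun 13: Sat, Jul 13: Mon, Aug 13: Thu, Sep 13: Sun, Oct 13: Tue, Nov 13: Fri, Dec 13: Sun.
Friday occurs in March, November — 2 months.

2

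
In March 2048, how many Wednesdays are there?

March 2048 has 31 days and begins on Sunday.
The first Wednesday is March 4.
Wednesdays fall on 4, 11, 18, 25 — that's 4.

4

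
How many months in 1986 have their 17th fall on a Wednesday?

Check the 17th of each month of 1986: Jan 17: Fri, Feb 17: Mon, Mar 17: Mon, Apr 17: Thu, May 17: Sat, Jun 17: Tue, Jul 17: Thu, Aug 17: Sun, Sep 17: Wed, Oct 17: Fri, Nov 17: Mon, Dec 17: Wed.
Wednesday occurs in September, December — 2 months.

2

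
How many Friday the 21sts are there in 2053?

3

Check the 21st of each month of 2053: Jan 21: Tue, Feb 21: Fri, Mar 21: Fri, Apr 21: Mon, May 21: Wed, Jun 21: Sat, Jul 21: Mon, Aug 21: Thu, Sep 21: Sun, Oct 21: Tue, Nov 21: Fri, Dec 21: Sun.
Friday occurs in February, March, November — 3 months.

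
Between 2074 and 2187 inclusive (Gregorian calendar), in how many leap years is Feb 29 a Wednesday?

Leap years in 2074–2187: 27 of them.
Feb 29 weekday advances by 5 (mod 7) from one leap year to the next four years later (or differs when a century non-leap intervenes).
Leap-day weekdays: 2076:Sat 2080:Thu 2084:Tue 2088:Sun 2092:Fri 2096:Wed✓ 2104:Fri 2108:Wed✓ 2112:Mon 2116:Sat 2120:Thu 2124:Tue 2128:Sun 2132:Fri 2136:Wed✓ 2140:Mon 2144:Sat 2148:Thu 2152:Tue 2156:Sun 2160:Fri 2164:Wed✓ 2168:Mon 2172:Sat 2176:Thu 2180:Tue 2184:Sun
Wednesday: 2096, 2108, 2136, 2164 → 4.

4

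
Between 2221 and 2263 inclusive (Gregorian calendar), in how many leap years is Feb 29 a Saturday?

1

Leap years in 2221–2263: 10 of them.
Feb 29 weekday advances by 5 (mod 7) from one leap year to the next four years later (or differs when a century non-leap intervenes).
Leap-day weekdays: 2224:Sun 2228:Fri 2232:Wed 2236:Mon 2240:Sat✓ 2244:Thu 2248:Tue 2252:Sun 2256:Fri 2260:Wed
Saturday: 2240 → 1.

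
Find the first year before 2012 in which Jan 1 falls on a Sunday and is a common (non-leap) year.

Jan 1 advances by 2 weekdays after a leap year and by 1 after a common year.
2012: Jan 1 is Sunday (leap).
2011: Saturday
2010: Friday
2009: Thursday
2008: Tuesday (leap)
2007: Monday
2006: Sunday
2006 begins on a Sunday and is a common year.

2006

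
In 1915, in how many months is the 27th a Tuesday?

2

Check the 27th of each month of 1915: Jan 27: Wed, Feb 27: Sat, Mar 27: Sat, Apr 27: Tue, May 27: Thu, Jun 27: Sun, Jul 27: Tue, Aug 27: Fri, Sep 27: Mon, Oct 27: Wed, Nov 27: Sat, Dec 27: Mon.
Tuesday occurs in April, July — 2 months.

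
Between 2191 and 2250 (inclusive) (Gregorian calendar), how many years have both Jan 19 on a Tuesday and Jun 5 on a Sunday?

Check each year's weekday for Jan 19 and Jun 5:
  2191: Wed/Sun  2192: Thu/Tue  2193: Sat/Wed  2194: Sun/Thu  2195: Mon/Fri  2196: Tue/Sun ✓  2197: Thu/Mon  2198: Fri/Tue  2199: Sat/Wed  2200: Sun/Thu  2201: Mon/Fri  2202: Tue/Sat  2203: Wed/Sun  2204: Thu/Tue  …(32 more)…  2237: Thu/Mon  2238: Fri/Tue  2239: Sat/Wed  2240: Sun/Fri  2241: Tue/Sat  2242: Wed/Sun  2243: Thu/Mon  2244: Fri/Wed  2245: Sun/Thu  2246: Mon/Fri  2247: Tue/Sat  2248: Wed/Mon  2249: Fri/Tue  2250: Sat/Wed
Both conditions hold in: 2196, 2208, 2236 — 3.

3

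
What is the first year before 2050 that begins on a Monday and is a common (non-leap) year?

2046

Jan 1 advances by 2 weekdays after a leap year and by 1 after a common year.
2050: Jan 1 is Saturday.
2049: Friday
2048: Wednesday (leap)
2047: Tuesday
2046: Monday
2046 begins on a Monday and is a common year.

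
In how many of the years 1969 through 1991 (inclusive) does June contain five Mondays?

June has 30 days; it has five Mondays when Monday falls among the first (month-length − 28) days — i.e. when June 1 is one of Monday/Sunday.
June 1 by year: 1969:Sun✓ 1970:Mon✓ 1971:Tue 1972:Thu 1973:Fri 1974:Sat 1975:Sun✓ 1976:Tue 1977:Wed 1978:Thu 1979:Fri 1980:Sun✓ 1981:Mon✓ 1982:Tue 1983:Wed 1984:Fri 1985:Sat 1986:Sun✓ 1987:Mon✓ 1988:Wed 1989:Thu 1990:Fri 1991:Sat
Years with five Mondays: 1969, 1970, 1975, 1980, 1981, 1986, 1987 → 7.

7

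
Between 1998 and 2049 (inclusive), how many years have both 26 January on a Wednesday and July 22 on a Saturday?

2

Check each year's weekday for 26 January and July 22:
  1998: Mon/Wed  1999: Tue/Thu  2000: Wed/Sat ✓  2001: Fri/Sun  2002: Sat/Mon  2003: Sun/Tue  2004: Mon/Thu  2005: Wed/Fri  2006: Thu/Sat  2007: Fri/Sun  2008: Sat/Tue  2009: Mon/Wed  2010: Tue/Thu  2011: Wed/Fri  …(24 more)…  2036: Sat/Tue  2037: Mon/Wed  2038: Tue/Thu  2039: Wed/Fri  2040: Thu/Sun  2041: Sat/Mon  2042: Sun/Tue  2043: Mon/Wed  2044: Tue/Fri  2045: Thu/Sat  2046: Fri/Sun  2047: Sat/Mon  2048: Sun/Wed  2049: Tue/Thu
Both conditions hold in: 2000, 2028 — 2.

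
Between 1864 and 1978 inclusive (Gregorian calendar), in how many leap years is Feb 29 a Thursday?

Leap years in 1864–1978: 28 of them.
Feb 29 weekday advances by 5 (mod 7) from one leap year to the next four years later (or differs when a century non-leap intervenes).
Leap-day weekdays: 1864:Mon 1868:Sat 1872:Thu✓ 1876:Tue 1880:Sun 1884:Fri 1888:Wed 1892:Mon 1896:Sat 1904:Mon 1908:Sat 1912:Thu✓ 1916:Tue 1920:Sun 1924:Fri 1928:Wed 1932:Mon 1936:Sat 1940:Thu✓ 1944:Tue 1948:Sun 1952:Fri 1956:Wed 1960:Mon 1964:Sat 1968:Thu✓ 1972:Tue 1976:Sun
Thursday: 1872, 1912, 1940, 1968 → 4.

4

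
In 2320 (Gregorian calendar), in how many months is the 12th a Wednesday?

Check the 12th of each month of 2320: Jan 12: Mon, Feb 12: Thu, Mar 12: Fri, Apr 12: Mon, May 12: Wed, Jun 12: Sat, Jul 12: Mon, Aug 12: Thu, Sep 12: Sun, Oct 12: Tue, Nov 12: Fri, Dec 12: Sun.
Wednesday occurs in May — 1 month.

1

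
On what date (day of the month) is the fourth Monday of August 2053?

25

August 1, 2053 is a Friday, so the first Monday is the 4th.
The fourth Monday is 4 + 21 = 25.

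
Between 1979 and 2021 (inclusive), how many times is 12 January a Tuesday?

Track 12 January's weekday year by year (advancing +1, or +2 across a Feb 29):
  1979: Fri  1980: Sat (+1)  1981: Mon (+2)  1982: Tue (+1) ✓  1983: Wed (+1)
  1984: Thu (+1)  1985: Sat (+2)  1986: Sun (+1)  1987: Mon (+1)  1988: Tue (+1) ✓
  1989: Thu (+2)  1990: Fri (+1)  1991: Sat (+1)  1992: Sun (+1)  … (15 more years) …
  2008: Sat (+1)  2009: Mon (+2)  2010: Tue (+1) ✓  2011: Wed (+1)  2012: Thu (+1)
  2013: Sat (+2)  2014: Sun (+1)  2015: Mon (+1)  2016: Tue (+1) ✓  2017: Thu (+2)
  2018: Fri (+1)  2019: Sat (+1)  2020: Sun (+1)  2021: Tue (+2) ✓
Tuesday years: 1982, 1988, 1993, 1999, 2010, 2016, 2021 — 7 in total.

7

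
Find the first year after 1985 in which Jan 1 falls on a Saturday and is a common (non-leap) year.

Jan 1 advances by 2 weekdays after a leap year and by 1 after a common year.
1985: Jan 1 is Tuesday.
1986: Wednesday
1987: Thursday
1988: Friday (leap)
1989: Sunday
1990: Monday
1991: Tuesday
1992: Wednesday (leap)
1993: Friday
1994: Saturday
1994 begins on a Saturday and is a common year.

1994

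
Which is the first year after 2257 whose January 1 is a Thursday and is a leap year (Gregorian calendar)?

Jan 1 advances by 2 weekdays after a leap year and by 1 after a common year.
2257: Jan 1 is Thursday.
2258: Friday
2259: Saturday
2260: Sunday (leap)
2261: Tuesday
2262: Wednesday
2263: Thursday
2264: Friday (leap)
2265: Sunday
2266: Monday
2267: Tuesday
2268: Wednesday (leap)
2269: Friday
2270: Saturday
2271: Sunday
2272: Monday (leap)
2273: Wednesday
2274: Thursday
2275: Friday
2276: Saturday (leap)
2277: Monday
2278: Tuesday
2279: Wednesday
2280: Thursday (leap)
2280 begins on a Thursday and is a leap year.

2280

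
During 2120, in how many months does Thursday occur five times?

4

A month of length L has five Thursdays iff its first Thursday is on day ≤ L−28 (so day 1–3 in a 31-day month, 1–2 in a 30-day month, day 1 in a leap February).
Checking each month of 2120: Jan starts Mon (31d); Feb starts Thu (29d) ✓; Mar starts Fri (31d); Apr starts Mon (30d); May starts Wed (31d) ✓; Jun starts Sat (30d); Jul starts Mon (31d); Aug starts Thu (31d) ✓; Sep starts Sun (30d); Oct starts Tue (31d) ✓; Nov starts Fri (30d); Dec starts Sun (31d).
Five-Thursday months: February, May, August, October → 4.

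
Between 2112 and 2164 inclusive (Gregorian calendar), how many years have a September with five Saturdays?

16

September has 30 days; it has five Saturdays when Saturday falls among the first (month-length − 28) days — i.e. when September 1 is one of Saturday/Friday.
September 1 by year: 2112:Thu 2113:Fri✓ 2114:Sat✓ 2115:Sun 2116:Tue 2117:Wed 2118:Thu 2119:Fri✓ 2120:Sun 2121:Mon 2122:Tue 2123:Wed 2124:Fri✓ 2125:Sat✓ 2126:Sun …(23 more)… 2150:Tue 2151:Wed 2152:Fri✓ 2153:Sat✓ 2154:Sun 2155:Mon 2156:Wed 2157:Thu 2158:Fri✓ 2159:Sat✓ 2160:Mon 2161:Tue 2162:Wed 2163:Thu 2164:Sat✓
Years with five Saturdays: 2113, 2114, 2119, 2124, 2125, 2130, 2131, 2136, 2141, 2142, 2147, 2152, 2153, 2158, 2159, 2164 → 16.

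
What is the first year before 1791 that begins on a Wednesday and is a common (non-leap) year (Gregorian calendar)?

1783

Jan 1 advances by 2 weekdays after a leap year and by 1 after a common year.
1791: Jan 1 is Saturday.
1790: Friday
1789: Thursday
1788: Tuesday (leap)
1787: Monday
1786: Sunday
1785: Saturday
1784: Thursday (leap)
1783: Wednesday
1783 begins on a Wednesday and is a common year.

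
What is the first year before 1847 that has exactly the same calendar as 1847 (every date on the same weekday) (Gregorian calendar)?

Two years share a calendar iff Jan 1 falls on the same weekday and both are leap or both are common. 1847: Jan 1 is Friday, common year.
1846: Jan 1 Thursday, common
1845: Jan 1 Wednesday, common
1844: Jan 1 Monday, leap
1843: Jan 1 Sunday, common
1842: Jan 1 Saturday, common
1841: Jan 1 Friday, common
1841 matches on both conditions.

1841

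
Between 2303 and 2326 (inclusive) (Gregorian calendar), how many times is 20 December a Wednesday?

Track 20 December's weekday year by year (advancing +1, or +2 across a Feb 29):
  2303: Sun  2304: Tue (+2)  2305: Wed (+1) ✓  2306: Thu (+1)  2307: Fri (+1)
  2308: Sun (+2)  2309: Mon (+1)  2310: Tue (+1)  2311: Wed (+1) ✓  2312: Fri (+2)
  2313: Sat (+1)  2314: Sun (+1)  2315: Mon (+1)  2316: Wed (+2) ✓  2317: Thu (+1)
  2318: Fri (+1)  2319: Sat (+1)  2320: Mon (+2)  2321: Tue (+1)  2322: Wed (+1) ✓
  2323: Thu (+1)  2324: Sat (+2)  2325: Sun (+1)  2326: Mon (+1)
Wednesday years: 2305, 2311, 2316, 2322 — 4 in total.

4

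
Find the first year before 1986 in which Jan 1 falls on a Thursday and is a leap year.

1976

Jan 1 advances by 2 weekdays after a leap year and by 1 after a common year.
1986: Jan 1 is Wednesday.
1985: Tuesday
1984: Sunday (leap)
1983: Saturday
1982: Friday
1981: Thursday
1980: Tuesday (leap)
1979: Monday
1978: Sunday
1977: Saturday
1976: Thursday (leap)
1976 begins on a Thursday and is a leap year.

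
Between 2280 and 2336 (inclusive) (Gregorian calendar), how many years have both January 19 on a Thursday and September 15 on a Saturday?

2

Check each year's weekday for January 19 and September 15:
  2280: Mon/Wed  2281: Wed/Thu  2282: Thu/Fri  2283: Fri/Sat  2284: Sat/Mon  2285: Mon/Tue  2286: Tue/Wed  2287: Wed/Thu  2288: Thu/Sat ✓  2289: Sat/Sun  2290: Sun/Mon  2291: Mon/Tue  2292: Tue/Thu  2293: Thu/Fri  …(29 more)…  2323: Fri/Sat  2324: Sat/Mon  2325: Mon/Tue  2326: Tue/Wed  2327: Wed/Thu  2328: Thu/Sat ✓  2329: Sat/Sun  2330: Sun/Mon  2331: Mon/Tue  2332: Tue/Thu  2333: Thu/Fri  2334: Fri/Sat  2335: Sat/Sun  2336: Sun/Tue
Both conditions hold in: 2288, 2328 — 2.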